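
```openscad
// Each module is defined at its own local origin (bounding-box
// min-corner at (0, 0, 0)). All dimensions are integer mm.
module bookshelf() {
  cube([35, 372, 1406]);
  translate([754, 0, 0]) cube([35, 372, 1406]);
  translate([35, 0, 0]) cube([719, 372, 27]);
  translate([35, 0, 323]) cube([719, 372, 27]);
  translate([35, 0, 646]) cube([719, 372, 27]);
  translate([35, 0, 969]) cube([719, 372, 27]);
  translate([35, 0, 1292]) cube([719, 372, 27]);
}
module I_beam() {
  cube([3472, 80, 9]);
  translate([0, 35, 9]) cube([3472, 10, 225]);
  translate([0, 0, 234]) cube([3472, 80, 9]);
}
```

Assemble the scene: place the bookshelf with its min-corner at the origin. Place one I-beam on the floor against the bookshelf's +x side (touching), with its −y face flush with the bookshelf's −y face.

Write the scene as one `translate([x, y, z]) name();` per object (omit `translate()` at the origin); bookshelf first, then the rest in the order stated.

bookshelf();
translate([789, 0, 0]) I_beam();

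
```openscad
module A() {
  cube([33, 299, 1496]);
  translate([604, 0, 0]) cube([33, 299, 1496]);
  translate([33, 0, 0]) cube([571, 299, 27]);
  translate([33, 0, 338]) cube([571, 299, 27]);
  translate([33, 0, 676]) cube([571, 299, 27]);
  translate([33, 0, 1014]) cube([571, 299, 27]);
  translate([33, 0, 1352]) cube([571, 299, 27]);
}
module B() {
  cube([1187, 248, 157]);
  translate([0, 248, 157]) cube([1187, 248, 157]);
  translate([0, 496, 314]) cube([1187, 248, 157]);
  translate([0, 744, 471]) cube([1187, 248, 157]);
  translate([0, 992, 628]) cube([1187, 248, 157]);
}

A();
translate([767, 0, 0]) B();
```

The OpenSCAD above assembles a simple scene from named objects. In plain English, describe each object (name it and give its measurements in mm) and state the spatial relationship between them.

A is an open bookshelf. Two side panels, each 33 mm thick, 299 mm deep and 1496 mm tall, stand 637 mm apart (outside-to-outside). Between them sit 5 shelves, each 27 mm thick and 299 mm deep, spanning the full gap between the sides. The bottom shelf rests on the floor (its underside at z = 0) and the clear gap between one shelf's top and the next shelf's underside is 311 mm.

B is a straight staircase of 5 solid steps. Each step is 1187 mm wide (x), 248 mm deep (y, the going) and 157 mm tall (the rise). The first step rests on the floor; each subsequent step sits one going further in +y and one rise higher in +z, directly behind and above the previous step with no overlap.

The staircase is on the floor beside the bookshelf on its +x side.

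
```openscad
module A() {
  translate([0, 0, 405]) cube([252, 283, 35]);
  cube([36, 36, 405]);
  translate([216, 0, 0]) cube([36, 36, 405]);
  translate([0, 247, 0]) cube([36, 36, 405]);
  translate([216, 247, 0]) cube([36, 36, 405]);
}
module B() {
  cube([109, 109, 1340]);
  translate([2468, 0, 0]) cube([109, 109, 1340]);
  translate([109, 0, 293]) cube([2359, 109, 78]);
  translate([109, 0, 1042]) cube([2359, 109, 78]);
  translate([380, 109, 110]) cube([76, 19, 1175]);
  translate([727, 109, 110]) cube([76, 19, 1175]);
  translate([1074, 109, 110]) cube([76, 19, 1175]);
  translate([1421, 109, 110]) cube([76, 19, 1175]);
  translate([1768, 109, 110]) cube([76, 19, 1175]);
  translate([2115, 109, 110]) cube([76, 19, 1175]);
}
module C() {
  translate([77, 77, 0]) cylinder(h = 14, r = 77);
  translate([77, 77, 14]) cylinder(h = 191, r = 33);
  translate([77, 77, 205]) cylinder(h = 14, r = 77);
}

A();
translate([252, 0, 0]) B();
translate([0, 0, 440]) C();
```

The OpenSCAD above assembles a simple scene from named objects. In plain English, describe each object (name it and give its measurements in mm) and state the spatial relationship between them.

A is a four-legged stool. The seat is 252×283 mm, 35 mm thick, top at z = 440 mm. It stands on four square legs, each 36×36 mm in cross-section, from z = 0 to the seat underside, each flush with a corner of the seat.

B is a fence section. Two 109×109 mm posts, 1340 mm tall, stand on the floor with a clear span of 2359 mm between their inner faces. Two horizontal rails of 109×78 mm section span the gap between the posts with their undersides at z = 293 mm and z = 1042 mm, flush with the posts' −y face. 6 pickets, each 76 mm wide, 19 mm thick and 1175 mm tall, are fixed to the +y face of the rails with their bottoms at z = 110 mm, evenly spaced across the span with equal gaps (rounded down to the nearest mm) at the −x end and between each pair — any rounding remainder accumulates at the +x end.

C is a spool: two coaxial disc flanges of radius 77 mm and thickness 14 mm, joined by a core cylinder of radius 33 mm and height 191 mm. The lower flange rests on z = 0 and the three cylinders share a vertical axis.

The fence section is against the stool's +x side, with their −y faces flush. The spool is on top of the stool.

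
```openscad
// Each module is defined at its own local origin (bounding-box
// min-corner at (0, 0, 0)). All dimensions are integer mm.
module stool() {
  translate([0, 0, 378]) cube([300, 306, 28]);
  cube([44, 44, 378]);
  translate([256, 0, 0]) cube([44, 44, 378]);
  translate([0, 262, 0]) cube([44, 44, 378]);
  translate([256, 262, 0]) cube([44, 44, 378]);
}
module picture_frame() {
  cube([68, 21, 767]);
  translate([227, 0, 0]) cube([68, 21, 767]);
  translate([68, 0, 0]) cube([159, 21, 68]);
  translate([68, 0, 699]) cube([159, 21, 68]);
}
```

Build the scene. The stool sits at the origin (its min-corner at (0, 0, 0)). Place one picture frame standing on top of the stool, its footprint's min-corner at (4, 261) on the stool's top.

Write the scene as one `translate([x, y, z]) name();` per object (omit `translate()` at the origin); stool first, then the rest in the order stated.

stool();
translate([4, 261, 406]) picture_frame();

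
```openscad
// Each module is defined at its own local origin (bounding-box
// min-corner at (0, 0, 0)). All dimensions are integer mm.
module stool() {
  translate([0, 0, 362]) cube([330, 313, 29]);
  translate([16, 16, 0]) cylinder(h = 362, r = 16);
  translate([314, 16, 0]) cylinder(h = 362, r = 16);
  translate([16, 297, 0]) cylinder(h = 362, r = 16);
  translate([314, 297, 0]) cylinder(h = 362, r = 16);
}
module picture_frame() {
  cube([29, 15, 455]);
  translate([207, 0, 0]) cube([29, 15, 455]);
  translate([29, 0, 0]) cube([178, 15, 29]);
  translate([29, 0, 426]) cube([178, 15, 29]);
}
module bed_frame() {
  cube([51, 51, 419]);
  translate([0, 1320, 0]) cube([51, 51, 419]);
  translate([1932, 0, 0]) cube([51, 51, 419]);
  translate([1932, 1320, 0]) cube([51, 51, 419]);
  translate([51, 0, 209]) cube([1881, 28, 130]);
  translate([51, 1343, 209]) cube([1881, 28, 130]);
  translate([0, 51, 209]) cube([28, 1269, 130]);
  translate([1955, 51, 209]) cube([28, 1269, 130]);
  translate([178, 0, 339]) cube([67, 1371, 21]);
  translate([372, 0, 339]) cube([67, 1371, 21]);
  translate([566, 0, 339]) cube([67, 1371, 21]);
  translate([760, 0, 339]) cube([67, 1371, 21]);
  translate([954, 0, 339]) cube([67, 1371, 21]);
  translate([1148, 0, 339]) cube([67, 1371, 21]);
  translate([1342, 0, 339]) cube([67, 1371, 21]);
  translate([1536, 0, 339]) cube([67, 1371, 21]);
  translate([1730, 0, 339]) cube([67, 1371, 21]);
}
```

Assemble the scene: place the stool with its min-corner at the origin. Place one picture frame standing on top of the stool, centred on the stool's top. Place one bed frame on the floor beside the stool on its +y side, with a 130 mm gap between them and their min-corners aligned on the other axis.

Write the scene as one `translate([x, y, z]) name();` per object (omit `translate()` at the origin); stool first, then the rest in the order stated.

stool();
translate([47, 149, 391]) picture_frame();
translate([0, 443, 0]) bed_frame();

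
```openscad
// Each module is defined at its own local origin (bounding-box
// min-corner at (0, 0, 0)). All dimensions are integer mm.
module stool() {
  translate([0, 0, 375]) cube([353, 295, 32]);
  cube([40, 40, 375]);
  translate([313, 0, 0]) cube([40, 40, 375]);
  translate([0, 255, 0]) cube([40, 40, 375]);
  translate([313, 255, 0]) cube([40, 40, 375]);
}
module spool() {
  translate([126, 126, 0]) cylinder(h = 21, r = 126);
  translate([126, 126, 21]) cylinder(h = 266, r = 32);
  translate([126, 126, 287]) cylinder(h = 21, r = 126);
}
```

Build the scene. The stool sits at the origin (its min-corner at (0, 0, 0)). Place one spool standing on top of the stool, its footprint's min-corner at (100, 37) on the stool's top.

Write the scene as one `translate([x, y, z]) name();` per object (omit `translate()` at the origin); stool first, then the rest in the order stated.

stool();
translate([100, 37, 407]) spool();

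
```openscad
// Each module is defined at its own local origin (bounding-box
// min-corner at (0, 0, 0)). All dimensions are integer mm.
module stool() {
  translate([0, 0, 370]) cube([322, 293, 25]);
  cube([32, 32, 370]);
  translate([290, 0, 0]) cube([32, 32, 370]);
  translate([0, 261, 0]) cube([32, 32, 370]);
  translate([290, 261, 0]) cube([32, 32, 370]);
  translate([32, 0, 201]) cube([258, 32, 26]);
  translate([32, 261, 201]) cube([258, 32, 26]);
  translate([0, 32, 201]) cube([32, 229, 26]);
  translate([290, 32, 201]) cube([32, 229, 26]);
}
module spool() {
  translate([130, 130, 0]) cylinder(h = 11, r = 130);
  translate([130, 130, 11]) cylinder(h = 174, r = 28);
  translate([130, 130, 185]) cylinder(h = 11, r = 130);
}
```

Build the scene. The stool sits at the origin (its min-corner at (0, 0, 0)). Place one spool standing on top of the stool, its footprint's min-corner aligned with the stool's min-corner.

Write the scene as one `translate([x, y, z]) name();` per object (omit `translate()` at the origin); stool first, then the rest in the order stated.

stool();
translate([0, 0, 395]) spool();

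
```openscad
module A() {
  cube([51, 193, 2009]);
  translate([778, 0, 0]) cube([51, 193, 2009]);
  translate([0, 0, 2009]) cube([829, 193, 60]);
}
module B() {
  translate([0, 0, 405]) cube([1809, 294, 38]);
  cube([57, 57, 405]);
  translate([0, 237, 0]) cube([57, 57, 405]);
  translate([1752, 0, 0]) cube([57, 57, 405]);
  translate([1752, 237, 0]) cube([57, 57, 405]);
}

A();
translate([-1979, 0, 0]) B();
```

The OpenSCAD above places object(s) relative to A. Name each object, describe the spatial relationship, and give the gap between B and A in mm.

A is a door frame. B is a bench. The bench is on the floor beside the door frame on its −x side. The gap between the bench and the door frame is 170 mm.

The bench's nearest face is 170 mm from the door frame's −x face.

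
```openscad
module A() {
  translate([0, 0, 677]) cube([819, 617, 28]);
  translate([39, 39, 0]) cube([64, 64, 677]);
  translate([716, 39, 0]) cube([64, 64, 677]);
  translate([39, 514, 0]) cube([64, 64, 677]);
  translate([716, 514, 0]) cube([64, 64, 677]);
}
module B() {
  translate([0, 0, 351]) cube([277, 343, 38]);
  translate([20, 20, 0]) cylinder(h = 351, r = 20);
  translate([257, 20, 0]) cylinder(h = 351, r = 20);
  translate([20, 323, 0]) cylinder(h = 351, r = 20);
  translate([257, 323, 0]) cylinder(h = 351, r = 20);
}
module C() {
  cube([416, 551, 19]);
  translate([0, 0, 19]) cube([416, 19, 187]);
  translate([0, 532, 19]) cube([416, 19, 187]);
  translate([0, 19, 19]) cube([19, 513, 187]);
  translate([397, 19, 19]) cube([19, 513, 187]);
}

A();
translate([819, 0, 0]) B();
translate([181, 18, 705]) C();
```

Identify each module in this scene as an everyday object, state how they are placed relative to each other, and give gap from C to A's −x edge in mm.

A is a table. B is a stool. C is an open box. The stool is against the table's +x side, with their −y faces flush. The open box is on top of the table. The gap from the open box to the table's −x edge is 181 mm.

The open box's min-x is at 181; the table's min-x is 0; gap = 181 mm.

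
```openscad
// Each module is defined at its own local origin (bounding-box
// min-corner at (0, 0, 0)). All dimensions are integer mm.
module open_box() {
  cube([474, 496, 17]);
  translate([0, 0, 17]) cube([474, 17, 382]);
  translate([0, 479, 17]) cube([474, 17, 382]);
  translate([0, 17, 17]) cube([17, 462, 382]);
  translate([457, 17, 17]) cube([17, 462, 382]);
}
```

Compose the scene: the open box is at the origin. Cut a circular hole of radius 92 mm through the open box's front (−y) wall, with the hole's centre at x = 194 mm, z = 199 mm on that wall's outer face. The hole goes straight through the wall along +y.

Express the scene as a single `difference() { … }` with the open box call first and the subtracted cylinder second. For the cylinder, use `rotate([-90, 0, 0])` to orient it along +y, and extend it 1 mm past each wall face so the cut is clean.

difference() {
  open_box();
  translate([194, -1, 199]) rotate([-90, 0, 0]) cylinder(h = 19, r = 92);
}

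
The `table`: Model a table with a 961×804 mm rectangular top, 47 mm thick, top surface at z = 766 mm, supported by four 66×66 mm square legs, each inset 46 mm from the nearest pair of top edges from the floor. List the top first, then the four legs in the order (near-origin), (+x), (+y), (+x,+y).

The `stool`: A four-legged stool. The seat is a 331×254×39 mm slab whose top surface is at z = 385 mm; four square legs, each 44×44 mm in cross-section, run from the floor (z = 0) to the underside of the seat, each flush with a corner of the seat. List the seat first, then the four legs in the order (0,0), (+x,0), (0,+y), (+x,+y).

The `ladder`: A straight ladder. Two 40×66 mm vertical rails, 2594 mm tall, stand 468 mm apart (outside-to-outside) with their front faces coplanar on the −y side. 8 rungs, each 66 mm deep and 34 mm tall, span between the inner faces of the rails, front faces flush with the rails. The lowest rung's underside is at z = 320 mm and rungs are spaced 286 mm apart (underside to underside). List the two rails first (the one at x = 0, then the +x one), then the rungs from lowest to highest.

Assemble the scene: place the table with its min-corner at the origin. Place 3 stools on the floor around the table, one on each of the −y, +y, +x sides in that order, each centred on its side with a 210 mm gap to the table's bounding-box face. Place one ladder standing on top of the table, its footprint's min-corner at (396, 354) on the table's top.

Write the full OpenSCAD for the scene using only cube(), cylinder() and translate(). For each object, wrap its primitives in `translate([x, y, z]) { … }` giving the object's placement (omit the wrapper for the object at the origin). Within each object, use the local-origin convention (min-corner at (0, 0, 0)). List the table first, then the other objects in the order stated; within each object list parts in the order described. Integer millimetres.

translate([0, 0, 719]) cube([961, 804, 47]);
translate([46, 46, 0]) cube([66, 66, 719]);
translate([849, 46, 0]) cube([66, 66, 719]);
translate([46, 692, 0]) cube([66, 66, 719]);
translate([849, 692, 0]) cube([66, 66, 719]);
translate([315, -464, 0]) {
  translate([0, 0, 346]) cube([331, 254, 39]);
  cube([44, 44, 346]);
  translate([287, 0, 0]) cube([44, 44, 346]);
  translate([0, 210, 0]) cube([44, 44, 346]);
  translate([287, 210, 0]) cube([44, 44, 346]);
}
translate([315, 1014, 0]) {
  translate([0, 0, 346]) cube([331, 254, 39]);
  cube([44, 44, 346]);
  translate([287, 0, 0]) cube([44, 44, 346]);
  translate([0, 210, 0]) cube([44, 44, 346]);
  translate([287, 210, 0]) cube([44, 44, 346]);
}
translate([1171, 275, 0]) {
  translate([0, 0, 346]) cube([331, 254, 39]);
  cube([44, 44, 346]);
  translate([287, 0, 0]) cube([44, 44, 346]);
  translate([0, 210, 0]) cube([44, 44, 346]);
  translate([287, 210, 0]) cube([44, 44, 346]);
}
translate([396, 354, 766]) {
  cube([40, 66, 2594]);
  translate([428, 0, 0]) cube([40, 66, 2594]);
  translate([40, 0, 320]) cube([388, 66, 34]);
  translate([40, 0, 606]) cube([388, 66, 34]);
  translate([40, 0, 892]) cube([388, 66, 34]);
  translate([40, 0, 1178]) cube([388, 66, 34]);
  translate([40, 0, 1464]) cube([388, 66, 34]);
  translate([40, 0, 1750]) cube([388, 66, 34]);
  translate([40, 0, 2036]) cube([388, 66, 34]);
  translate([40, 0, 2322]) cube([388, 66, 34]);
}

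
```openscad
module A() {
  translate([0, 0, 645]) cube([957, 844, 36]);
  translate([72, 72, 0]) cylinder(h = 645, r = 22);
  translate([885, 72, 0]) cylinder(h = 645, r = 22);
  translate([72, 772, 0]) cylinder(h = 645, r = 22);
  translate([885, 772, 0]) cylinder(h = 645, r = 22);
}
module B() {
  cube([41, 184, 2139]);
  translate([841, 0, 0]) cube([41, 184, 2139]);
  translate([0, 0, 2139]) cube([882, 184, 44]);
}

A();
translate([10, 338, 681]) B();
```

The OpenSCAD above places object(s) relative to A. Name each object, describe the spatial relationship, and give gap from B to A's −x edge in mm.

The door frame's min-x is at 10; the table's min-x is 0; gap = 10 mm.

A is a table. B is a door frame. The door frame is on top of the table. The gap from the door frame to the table's −x edge is 10 mm.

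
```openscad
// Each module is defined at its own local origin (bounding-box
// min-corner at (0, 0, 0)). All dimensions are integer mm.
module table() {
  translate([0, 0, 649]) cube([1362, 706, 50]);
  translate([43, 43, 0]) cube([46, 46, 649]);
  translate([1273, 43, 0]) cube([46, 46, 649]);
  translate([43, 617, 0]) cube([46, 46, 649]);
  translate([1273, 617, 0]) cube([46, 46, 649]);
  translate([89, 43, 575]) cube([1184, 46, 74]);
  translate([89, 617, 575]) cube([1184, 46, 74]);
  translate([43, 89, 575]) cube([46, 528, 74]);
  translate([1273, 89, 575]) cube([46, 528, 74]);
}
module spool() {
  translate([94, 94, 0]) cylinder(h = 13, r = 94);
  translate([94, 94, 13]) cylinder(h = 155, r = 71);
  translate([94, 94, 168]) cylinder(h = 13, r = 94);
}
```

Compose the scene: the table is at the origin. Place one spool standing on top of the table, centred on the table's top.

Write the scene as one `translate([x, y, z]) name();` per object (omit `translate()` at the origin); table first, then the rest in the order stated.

table();
translate([587, 259, 699]) spool();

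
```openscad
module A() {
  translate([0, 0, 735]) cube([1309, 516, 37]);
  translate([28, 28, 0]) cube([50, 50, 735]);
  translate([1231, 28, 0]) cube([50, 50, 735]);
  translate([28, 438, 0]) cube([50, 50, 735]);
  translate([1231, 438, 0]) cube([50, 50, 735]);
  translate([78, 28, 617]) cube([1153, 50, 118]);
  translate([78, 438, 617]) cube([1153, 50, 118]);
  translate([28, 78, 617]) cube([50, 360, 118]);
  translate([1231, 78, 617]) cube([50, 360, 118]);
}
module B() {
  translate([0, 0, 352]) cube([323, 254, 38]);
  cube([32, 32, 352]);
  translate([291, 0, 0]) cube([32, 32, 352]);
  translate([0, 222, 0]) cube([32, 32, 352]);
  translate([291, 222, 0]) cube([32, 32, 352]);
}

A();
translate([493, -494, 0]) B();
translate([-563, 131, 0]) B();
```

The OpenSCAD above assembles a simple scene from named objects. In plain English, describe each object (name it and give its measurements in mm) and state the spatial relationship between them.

A is a table with a 1309×516 mm rectangular top, 37 mm thick, top surface at z = 772 mm, supported by four 50×50 mm square legs, each inset 28 mm from the nearest pair of top edges, running from the floor. Four apron rails, 50 mm thick and 118 mm tall, run between adjacent legs with their top edges flush with the underside of the top and their outer faces flush with the legs' outer faces.

B is a four-legged stool. The seat is a 323×254×38 mm slab whose top surface is at z = 390 mm; four square legs, each 32×32 mm in cross-section, run from the floor (z = 0) to the underside of the seat, each flush with a corner of the seat.

Two stools sit around the table at the −y, −x sides.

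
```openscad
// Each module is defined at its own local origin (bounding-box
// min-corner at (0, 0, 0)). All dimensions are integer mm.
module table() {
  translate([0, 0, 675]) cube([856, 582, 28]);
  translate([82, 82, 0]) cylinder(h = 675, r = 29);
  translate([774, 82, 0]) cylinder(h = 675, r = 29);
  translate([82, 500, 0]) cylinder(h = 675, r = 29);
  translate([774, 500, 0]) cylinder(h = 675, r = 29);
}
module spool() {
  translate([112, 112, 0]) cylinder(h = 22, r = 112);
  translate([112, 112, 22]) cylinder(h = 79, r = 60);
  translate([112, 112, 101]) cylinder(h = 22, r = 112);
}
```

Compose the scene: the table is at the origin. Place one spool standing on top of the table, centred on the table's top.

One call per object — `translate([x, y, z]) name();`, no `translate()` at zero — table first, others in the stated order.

table();
translate([316, 179, 703]) spool();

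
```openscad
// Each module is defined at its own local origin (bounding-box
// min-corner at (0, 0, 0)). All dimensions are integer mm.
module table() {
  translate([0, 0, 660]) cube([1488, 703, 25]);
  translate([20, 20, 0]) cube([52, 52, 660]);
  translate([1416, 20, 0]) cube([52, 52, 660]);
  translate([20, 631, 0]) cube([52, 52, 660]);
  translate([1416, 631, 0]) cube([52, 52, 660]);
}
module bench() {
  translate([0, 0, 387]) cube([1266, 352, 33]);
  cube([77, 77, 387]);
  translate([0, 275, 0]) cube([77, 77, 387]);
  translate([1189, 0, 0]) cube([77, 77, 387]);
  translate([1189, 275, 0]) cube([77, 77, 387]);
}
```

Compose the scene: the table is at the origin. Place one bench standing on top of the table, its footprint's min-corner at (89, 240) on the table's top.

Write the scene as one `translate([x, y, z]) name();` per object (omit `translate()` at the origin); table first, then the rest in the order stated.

table();
translate([89, 240, 685]) bench();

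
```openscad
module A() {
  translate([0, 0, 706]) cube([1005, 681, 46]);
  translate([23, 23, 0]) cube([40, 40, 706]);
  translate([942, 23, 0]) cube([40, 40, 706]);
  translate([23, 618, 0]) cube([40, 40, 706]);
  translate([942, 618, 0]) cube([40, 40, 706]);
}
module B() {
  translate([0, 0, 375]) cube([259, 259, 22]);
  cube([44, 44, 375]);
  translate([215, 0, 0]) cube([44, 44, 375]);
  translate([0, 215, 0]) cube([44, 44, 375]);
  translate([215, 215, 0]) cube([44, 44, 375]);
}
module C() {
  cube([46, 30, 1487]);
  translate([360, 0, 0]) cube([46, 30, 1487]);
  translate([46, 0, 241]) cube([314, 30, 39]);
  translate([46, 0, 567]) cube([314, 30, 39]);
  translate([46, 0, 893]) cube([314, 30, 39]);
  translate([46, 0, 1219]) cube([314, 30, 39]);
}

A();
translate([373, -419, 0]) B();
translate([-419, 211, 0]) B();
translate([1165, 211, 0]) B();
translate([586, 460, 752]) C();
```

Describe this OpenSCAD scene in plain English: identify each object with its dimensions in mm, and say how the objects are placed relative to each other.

A is a table: top 1005 mm (x) × 681 mm (y), 46 mm thick, upper face at z = 752 mm, on four 40×40 mm square legs, each inset 23 mm from the nearest pair of top edges, running from z = 0 to the bottom of the top.

B is a four-legged stool. The seat is 259×259 mm, 22 mm thick, top at z = 397 mm. It stands on four square legs, each 44×44 mm in cross-section, from z = 0 to the seat underside, each flush with a corner of the seat.

C is a straight ladder. Two 46×30 mm vertical rails, 1487 mm tall, stand 406 mm apart (outside-to-outside) with their front faces coplanar on the −y side. 4 rungs, each 30 mm deep and 39 mm tall, span between the inner faces of the rails, front faces flush with the rails. The lowest rung's underside is at z = 241 mm and rungs are spaced 326 mm apart (underside to underside).

Three stools sit around the table at the −y, −x, +x sides. The ladder is on top of the table.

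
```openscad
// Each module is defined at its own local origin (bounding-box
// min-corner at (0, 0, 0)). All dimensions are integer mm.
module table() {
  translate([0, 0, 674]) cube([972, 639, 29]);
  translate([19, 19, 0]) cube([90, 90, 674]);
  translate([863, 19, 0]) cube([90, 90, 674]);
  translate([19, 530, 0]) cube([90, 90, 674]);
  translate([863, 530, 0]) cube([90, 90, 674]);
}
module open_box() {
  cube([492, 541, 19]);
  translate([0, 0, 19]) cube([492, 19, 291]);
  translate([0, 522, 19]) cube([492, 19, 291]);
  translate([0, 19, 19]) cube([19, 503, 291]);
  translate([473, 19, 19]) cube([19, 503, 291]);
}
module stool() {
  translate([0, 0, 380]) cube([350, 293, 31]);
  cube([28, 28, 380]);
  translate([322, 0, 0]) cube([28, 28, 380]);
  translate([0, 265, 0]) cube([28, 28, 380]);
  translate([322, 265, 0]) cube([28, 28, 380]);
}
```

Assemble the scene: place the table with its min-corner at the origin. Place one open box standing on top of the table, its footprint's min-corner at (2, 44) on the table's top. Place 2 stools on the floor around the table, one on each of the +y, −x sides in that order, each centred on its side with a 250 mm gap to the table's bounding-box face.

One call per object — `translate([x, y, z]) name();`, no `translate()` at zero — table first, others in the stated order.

table();
translate([2, 44, 703]) open_box();
translate([311, 889, 0]) stool();
translate([-600, 173, 0]) stool();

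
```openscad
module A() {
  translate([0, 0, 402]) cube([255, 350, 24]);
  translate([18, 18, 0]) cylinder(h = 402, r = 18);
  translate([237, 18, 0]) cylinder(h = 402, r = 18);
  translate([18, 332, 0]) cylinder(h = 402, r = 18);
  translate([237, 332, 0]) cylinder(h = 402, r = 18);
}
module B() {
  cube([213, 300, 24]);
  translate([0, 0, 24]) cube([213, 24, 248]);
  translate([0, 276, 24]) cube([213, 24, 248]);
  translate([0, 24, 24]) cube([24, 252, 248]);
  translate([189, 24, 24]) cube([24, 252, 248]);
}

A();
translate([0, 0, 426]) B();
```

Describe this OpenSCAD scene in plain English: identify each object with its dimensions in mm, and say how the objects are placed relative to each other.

A is a four-legged stool. The seat is a 255×350×24 mm slab whose top surface is at z = 426 mm; four round legs, each 36 mm in diameter, run from the floor (z = 0) to the underside of the seat, each leg's axis is inset half a diameter from the nearest pair of seat edges (so the leg's bounding box is flush with the corner).

B is an open-topped rectangular box: outside dimensions 213×300×272 mm, with a uniform wall and base thickness of 24 mm. The base is a full 213×300 slab on the floor; four walls sit on top of the base. The front and back walls (the −y and +y sides) span the full width; the two side walls fit between them.

The open box is on top of the stool.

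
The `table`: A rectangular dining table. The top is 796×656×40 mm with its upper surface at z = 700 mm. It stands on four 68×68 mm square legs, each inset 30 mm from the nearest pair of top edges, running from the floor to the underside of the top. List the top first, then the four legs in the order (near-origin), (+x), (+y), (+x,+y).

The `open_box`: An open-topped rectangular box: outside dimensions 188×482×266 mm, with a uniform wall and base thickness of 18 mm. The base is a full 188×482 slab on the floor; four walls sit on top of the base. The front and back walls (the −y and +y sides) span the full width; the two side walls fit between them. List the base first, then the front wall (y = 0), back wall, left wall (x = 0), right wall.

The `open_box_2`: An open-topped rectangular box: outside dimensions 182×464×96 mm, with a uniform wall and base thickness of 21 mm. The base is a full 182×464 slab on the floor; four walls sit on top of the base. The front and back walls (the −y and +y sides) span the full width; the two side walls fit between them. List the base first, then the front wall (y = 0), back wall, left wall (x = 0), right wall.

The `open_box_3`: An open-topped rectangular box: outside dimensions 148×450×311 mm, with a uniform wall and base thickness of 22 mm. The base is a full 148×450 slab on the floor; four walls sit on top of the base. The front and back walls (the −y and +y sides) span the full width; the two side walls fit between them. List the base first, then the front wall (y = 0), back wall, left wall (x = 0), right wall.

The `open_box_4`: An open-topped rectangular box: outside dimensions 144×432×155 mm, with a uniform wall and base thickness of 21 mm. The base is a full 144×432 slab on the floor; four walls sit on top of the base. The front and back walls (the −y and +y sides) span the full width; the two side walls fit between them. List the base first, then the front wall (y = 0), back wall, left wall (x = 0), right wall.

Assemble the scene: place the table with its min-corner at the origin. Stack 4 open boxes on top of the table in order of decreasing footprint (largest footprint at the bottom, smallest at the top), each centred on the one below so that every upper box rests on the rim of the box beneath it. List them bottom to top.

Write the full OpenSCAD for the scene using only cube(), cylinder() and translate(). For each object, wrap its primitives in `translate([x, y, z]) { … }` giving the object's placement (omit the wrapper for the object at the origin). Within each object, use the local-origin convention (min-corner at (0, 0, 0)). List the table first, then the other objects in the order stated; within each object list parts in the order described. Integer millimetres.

translate([0, 0, 660]) cube([796, 656, 40]);
translate([30, 30, 0]) cube([68, 68, 660]);
translate([698, 30, 0]) cube([68, 68, 660]);
translate([30, 558, 0]) cube([68, 68, 660]);
translate([698, 558, 0]) cube([68, 68, 660]);
translate([304, 87, 700]) {
  cube([188, 482, 18]);
  translate([0, 0, 18]) cube([188, 18, 248]);
  translate([0, 464, 18]) cube([188, 18, 248]);
  translate([0, 18, 18]) cube([18, 446, 248]);
  translate([170, 18, 18]) cube([18, 446, 248]);
}
translate([307, 96, 966]) {
  cube([182, 464, 21]);
  translate([0, 0, 21]) cube([182, 21, 75]);
  translate([0, 443, 21]) cube([182, 21, 75]);
  translate([0, 21, 21]) cube([21, 422, 75]);
  translate([161, 21, 21]) cube([21, 422, 75]);
}
translate([324, 103, 1062]) {
  cube([148, 450, 22]);
  translate([0, 0, 22]) cube([148, 22, 289]);
  translate([0, 428, 22]) cube([148, 22, 289]);
  translate([0, 22, 22]) cube([22, 406, 289]);
  translate([126, 22, 22]) cube([22, 406, 289]);
}
translate([326, 112, 1373]) {
  cube([144, 432, 21]);
  translate([0, 0, 21]) cube([144, 21, 134]);
  translate([0, 411, 21]) cube([144, 21, 134]);
  translate([0, 21, 21]) cube([21, 390, 134]);
  translate([123, 21, 21]) cube([21, 390, 134]);
}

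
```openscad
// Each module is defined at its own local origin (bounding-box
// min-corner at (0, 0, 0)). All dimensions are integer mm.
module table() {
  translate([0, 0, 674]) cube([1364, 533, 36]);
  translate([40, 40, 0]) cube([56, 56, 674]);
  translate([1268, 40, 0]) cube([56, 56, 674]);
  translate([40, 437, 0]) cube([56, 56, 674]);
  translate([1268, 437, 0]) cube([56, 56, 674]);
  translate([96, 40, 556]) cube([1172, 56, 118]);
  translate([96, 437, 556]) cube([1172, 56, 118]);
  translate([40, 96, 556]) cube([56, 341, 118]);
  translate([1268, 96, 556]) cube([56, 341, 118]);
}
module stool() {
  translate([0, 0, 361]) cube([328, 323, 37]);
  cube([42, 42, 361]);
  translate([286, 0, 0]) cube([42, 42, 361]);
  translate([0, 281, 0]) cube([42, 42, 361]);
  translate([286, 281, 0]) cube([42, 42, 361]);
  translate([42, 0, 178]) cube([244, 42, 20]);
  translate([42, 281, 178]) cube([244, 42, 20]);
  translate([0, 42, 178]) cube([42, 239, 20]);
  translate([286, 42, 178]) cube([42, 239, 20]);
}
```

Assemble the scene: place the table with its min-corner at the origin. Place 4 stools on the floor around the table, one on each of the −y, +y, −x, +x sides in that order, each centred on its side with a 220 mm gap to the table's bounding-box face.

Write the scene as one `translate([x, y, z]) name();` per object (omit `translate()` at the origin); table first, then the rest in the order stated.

table();
translate([518, -543, 0]) stool();
translate([518, 753, 0]) stool();
translate([-548, 105, 0]) stool();
translate([1584, 105, 0]) stool();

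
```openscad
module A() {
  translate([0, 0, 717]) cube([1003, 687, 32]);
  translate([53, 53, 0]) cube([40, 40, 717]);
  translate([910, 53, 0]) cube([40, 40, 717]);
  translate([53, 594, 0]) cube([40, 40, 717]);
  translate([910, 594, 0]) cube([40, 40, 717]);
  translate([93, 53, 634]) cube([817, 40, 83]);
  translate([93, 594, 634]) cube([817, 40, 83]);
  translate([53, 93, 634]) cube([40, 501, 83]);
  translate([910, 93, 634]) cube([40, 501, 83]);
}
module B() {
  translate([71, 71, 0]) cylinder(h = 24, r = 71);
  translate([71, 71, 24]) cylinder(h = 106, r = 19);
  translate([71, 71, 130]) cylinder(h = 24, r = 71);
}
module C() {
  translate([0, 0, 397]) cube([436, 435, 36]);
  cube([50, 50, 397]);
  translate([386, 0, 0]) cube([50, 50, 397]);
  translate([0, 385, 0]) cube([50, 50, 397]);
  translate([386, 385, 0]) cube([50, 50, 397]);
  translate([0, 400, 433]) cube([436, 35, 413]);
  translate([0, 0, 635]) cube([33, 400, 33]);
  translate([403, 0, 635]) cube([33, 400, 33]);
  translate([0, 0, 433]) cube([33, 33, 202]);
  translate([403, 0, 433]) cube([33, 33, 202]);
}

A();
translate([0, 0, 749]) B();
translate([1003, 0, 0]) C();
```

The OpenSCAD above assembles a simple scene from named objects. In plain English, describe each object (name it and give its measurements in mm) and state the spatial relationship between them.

A is a table: top 1003 mm (x) × 687 mm (y), 32 mm thick, upper face at z = 749 mm, on four 40×40 mm square legs, each inset 53 mm from the nearest pair of top edges, running from z = 0 to the bottom of the top. Four apron rails, 40 mm thick and 83 mm tall, run between adjacent legs with their top edges flush with the underside of the top and their outer faces flush with the legs' outer faces.

B is a spool: two coaxial disc flanges of radius 71 mm and thickness 24 mm, joined by a core cylinder of radius 19 mm and height 106 mm. The lower flange rests on z = 0 and the three cylinders share a vertical axis.

C is a chair. The seat is a 436×435×36 mm slab with its top at z = 433 mm, on four 50×50 mm corner legs (flush with the seat edges, standing on z = 0). A flat backrest 35 mm thick, 413 mm tall, spans the full seat width and rises from the seat top along its +y edge, rear face flush with the rear of the seat. Two armrests of 33×33 mm section run along each side from the seat's front edge to the front of the backrest, top faces 235 mm above the seat top and outer faces flush with the seat's x-edges; a 33×33 mm post under the front of each armrest stands on the seat at the front corner.

The spool is on top of the table. The chair is against the table's +x side, with their −y faces flush.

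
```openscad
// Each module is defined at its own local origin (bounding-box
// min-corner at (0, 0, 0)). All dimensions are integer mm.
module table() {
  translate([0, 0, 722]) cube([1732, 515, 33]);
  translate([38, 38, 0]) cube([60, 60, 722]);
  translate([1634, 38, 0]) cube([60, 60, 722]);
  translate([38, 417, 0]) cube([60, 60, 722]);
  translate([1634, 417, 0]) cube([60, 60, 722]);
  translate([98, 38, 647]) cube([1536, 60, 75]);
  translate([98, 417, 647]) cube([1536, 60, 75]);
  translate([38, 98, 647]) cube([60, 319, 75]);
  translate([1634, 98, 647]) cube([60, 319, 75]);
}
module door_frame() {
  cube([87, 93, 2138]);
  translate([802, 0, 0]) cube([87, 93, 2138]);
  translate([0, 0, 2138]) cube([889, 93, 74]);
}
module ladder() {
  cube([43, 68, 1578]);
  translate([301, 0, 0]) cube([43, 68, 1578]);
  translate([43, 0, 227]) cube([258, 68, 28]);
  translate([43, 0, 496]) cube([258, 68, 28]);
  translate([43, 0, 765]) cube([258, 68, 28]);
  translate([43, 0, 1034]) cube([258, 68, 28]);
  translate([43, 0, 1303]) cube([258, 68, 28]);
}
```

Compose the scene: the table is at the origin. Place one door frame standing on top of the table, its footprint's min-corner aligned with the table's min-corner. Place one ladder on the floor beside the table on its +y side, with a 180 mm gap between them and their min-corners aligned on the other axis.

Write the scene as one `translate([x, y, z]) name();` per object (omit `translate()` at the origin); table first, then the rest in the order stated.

table();
translate([0, 0, 755]) door_frame();
translate([0, 695, 0]) ladder();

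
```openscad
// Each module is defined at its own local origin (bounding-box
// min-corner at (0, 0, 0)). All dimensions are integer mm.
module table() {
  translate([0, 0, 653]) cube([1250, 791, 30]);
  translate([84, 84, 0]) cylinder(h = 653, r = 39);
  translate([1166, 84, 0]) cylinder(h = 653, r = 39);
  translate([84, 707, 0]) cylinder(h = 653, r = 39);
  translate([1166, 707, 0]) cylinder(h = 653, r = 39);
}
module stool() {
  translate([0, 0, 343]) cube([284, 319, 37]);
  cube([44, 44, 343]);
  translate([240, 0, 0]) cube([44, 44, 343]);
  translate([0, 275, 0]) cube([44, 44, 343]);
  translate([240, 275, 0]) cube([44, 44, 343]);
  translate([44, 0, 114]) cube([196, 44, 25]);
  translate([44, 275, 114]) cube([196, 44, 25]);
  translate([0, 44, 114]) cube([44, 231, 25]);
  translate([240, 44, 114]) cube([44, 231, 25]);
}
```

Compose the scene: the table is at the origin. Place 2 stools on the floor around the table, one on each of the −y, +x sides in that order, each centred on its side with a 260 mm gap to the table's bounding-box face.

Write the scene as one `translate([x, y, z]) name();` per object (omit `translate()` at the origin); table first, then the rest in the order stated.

table();
translate([483, -579, 0]) stool();
translate([1510, 236, 0]) stool();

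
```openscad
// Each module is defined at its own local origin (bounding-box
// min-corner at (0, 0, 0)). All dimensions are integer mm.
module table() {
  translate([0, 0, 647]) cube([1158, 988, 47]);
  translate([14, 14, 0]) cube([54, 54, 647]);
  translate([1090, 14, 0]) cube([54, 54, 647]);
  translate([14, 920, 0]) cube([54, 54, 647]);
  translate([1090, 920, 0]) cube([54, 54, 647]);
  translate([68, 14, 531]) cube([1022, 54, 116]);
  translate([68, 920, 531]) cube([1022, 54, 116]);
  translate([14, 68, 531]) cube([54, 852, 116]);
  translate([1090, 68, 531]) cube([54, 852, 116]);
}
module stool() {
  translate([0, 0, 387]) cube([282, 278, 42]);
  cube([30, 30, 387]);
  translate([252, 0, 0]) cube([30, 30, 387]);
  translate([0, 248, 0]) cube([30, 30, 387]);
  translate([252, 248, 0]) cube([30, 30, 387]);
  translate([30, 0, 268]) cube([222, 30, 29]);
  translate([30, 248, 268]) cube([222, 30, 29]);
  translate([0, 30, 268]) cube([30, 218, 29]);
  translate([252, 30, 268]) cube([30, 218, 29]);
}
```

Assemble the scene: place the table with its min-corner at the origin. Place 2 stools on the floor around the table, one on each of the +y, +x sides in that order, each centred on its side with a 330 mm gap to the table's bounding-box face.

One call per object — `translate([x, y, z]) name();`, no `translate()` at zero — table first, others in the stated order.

table();
translate([438, 1318, 0]) stool();
translate([1488, 355, 0]) stool();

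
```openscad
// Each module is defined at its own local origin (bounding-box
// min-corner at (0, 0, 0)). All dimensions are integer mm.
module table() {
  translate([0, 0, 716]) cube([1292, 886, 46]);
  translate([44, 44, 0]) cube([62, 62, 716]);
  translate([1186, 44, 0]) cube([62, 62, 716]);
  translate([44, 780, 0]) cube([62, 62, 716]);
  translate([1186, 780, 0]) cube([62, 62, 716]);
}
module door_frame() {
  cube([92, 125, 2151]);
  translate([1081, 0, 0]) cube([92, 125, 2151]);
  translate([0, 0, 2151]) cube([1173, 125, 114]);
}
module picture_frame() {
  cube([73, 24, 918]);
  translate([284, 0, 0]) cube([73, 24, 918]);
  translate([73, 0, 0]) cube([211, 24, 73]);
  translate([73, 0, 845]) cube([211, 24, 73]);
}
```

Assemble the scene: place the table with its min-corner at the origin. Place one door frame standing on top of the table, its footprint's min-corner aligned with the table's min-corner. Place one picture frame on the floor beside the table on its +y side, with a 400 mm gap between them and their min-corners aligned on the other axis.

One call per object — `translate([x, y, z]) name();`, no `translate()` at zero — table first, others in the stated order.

table();
translate([0, 0, 762]) door_frame();
translate([0, 1286, 0]) picture_frame();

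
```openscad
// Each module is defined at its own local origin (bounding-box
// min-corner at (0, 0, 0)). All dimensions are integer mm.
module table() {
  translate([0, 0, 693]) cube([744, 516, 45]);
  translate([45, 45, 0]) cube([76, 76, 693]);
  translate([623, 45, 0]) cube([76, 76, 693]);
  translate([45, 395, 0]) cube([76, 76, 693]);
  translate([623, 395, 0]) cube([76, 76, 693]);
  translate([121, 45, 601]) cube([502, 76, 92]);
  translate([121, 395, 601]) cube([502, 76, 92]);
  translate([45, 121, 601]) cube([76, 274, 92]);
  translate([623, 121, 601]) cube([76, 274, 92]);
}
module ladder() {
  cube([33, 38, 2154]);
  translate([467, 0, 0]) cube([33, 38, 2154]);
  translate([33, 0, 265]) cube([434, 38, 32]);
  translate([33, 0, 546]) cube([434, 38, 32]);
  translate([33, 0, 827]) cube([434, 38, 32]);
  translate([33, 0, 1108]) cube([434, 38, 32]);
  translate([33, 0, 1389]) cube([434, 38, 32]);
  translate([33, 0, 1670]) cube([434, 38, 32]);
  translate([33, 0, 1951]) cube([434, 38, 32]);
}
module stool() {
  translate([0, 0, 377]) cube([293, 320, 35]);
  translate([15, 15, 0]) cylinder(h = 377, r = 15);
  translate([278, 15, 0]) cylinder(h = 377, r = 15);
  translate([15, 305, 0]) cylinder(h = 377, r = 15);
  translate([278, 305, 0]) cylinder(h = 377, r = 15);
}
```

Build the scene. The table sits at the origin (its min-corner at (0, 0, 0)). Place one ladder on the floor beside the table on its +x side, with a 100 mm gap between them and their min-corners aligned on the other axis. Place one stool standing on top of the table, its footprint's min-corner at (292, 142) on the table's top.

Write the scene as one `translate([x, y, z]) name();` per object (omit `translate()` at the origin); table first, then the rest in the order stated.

table();
translate([844, 0, 0]) ladder();
translate([292, 142, 738]) stool();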